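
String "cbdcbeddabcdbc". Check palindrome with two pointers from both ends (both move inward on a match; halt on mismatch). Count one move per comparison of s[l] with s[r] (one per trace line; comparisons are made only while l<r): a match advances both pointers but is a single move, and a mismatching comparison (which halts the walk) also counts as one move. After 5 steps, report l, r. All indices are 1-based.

l=1 r=14: 'c'=='c', l++,r--
l=2 r=13: 'b'=='b', l++,r--
l=3 r=12: 'd'=='d', l++,r--
l=4 r=11: 'c'=='c', l++,r--
l=5 r=10: 'b'=='b', l++,r--

l=6, r=9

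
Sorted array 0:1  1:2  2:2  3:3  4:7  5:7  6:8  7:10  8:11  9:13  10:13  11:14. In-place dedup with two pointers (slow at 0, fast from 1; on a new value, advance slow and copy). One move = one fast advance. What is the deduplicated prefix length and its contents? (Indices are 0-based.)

length 9; prefix = [1, 2, 3, 7, 8, 10, 11, 13, 14]

slow=0 fast=1: a[fast]=2≠a[slow]=1 write a[1]=2, slow++,fast++
slow=1 fast=2: a[fast]=2=a[slow] dup, fast++
slow=1 fast=3: a[fast]=3≠a[slow]=2 write a[2]=3, slow++,fast++
slow=2 fast=4: a[fast]=7≠a[slow]=3 write a[3]=7, slow++,fast++
slow=3 fast=5: a[fast]=7=a[slow] dup, fast++
slow=3 fast=6: a[fast]=8≠a[slow]=7 write a[4]=8, slow++,fast++
slow=4 fast=7: a[fast]=10≠a[slow]=8 write a[5]=10, slow++,fast++
slow=5 fast=8: a[fast]=11≠a[slow]=10 write a[6]=11, slow++,fast++
slow=6 fast=9: a[fast]=13≠a[slow]=11 write a[7]=13, slow++,fast++
slow=7 fast=10: a[fast]=13=a[slow] dup, fast++
slow=7 fast=11: a[fast]=14≠a[slow]=13 write a[8]=14, slow++,fast++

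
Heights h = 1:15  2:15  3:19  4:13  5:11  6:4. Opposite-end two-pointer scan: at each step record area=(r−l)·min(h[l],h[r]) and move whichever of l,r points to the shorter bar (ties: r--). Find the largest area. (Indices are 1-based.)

l=1 r=6: min(15,4)*5=20 best=20 *, r--
l=1 r=5: min(15,11)*4=44 best=44 *, r--
l=1 r=4: min(15,13)*3=39 best=44, r--
l=1 r=3: min(15,19)*2=30 best=44, l++
l=2 r=3: min(15,19)*1=15 best=44, l++

max area = 44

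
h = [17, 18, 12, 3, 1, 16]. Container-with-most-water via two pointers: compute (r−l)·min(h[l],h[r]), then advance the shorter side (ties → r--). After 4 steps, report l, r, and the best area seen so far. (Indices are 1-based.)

l=1 r=6: min(17,16)*5=80 best=80 *, r--
l=1 r=5: min(17,1)*4=4 best=80, r--
l=1 r=4: min(17,3)*3=9 best=80, r--
l=1 r=3: min(17,12)*2=24 best=80, r--

l=1, r=2, best area=80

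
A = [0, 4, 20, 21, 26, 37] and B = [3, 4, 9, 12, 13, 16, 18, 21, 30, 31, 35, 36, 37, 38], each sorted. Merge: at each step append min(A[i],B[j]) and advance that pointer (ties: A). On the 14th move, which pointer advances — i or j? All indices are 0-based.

[i=0,j=0] A[i]=0<=B[j]=3 take 0 → i++
[i=1,j=0] A[i]=4>B[j]=3 take 3 → j++
[i=1,j=1] A[i]=4<=B[j]=4 take 4 → i++
[i=2,j=1] A[i]=20>B[j]=4 take 4 → j++
[i=2,j=2] A[i]=20>B[j]=9 take 9 → j++
[i=2,j=3] A[i]=20>B[j]=12 take 12 → j++
[i=2,j=4] A[i]=20>B[j]=13 take 13 → j++
[i=2,j=5] A[i]=20>B[j]=16 take 16 → j++
[i=2,j=6] A[i]=20>B[j]=18 take 18 → j++
[i=2,j=7] A[i]=20<=B[j]=21 take 20 → i++
[i=3,j=7] A[i]=21<=B[j]=21 take 21 → i++
[i=4,j=7] A[i]=26>B[j]=21 take 21 → j++
[i=4,j=8] A[i]=26<=B[j]=30 take 26 → i++
[i=5,j=8] A[i]=37>B[j]=30 take 30 → j++

j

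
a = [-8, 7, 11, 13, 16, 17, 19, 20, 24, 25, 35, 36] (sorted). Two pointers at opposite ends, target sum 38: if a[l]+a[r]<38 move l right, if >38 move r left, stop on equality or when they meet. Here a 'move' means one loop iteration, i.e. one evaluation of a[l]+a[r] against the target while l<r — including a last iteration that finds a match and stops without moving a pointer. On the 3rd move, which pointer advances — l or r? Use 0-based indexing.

r

[0,11] -8+36=28 <38 → l++
[1,11] 7+36=43 >38 → r--
[1,10] 7+35=42 >38 → r--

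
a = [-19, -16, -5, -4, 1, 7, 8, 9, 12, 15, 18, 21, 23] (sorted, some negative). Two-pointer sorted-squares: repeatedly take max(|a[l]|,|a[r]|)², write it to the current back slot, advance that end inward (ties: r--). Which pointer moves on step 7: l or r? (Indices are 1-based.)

l=1 r=13: |-19|<=|23| out[13]=529, r--
l=1 r=12: |-19|<=|21| out[12]=441, r--
l=1 r=11: |-19|>|18| out[11]=361, l++
l=2 r=11: |-16|<=|18| out[10]=324, r--
l=2 r=10: |-16|>|15| out[9]=256, l++
l=3 r=10: |-5|<=|15| out[8]=225, r--
l=3 r=9: |-5|<=|12| out[7]=144, r--

r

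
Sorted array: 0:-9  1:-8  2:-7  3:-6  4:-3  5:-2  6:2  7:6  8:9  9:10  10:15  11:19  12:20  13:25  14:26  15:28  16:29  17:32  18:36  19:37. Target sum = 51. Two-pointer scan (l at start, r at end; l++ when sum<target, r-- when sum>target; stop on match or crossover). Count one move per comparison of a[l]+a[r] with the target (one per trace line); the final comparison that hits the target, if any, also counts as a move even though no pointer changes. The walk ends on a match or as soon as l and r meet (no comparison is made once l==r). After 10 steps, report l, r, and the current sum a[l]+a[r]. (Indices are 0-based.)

l=10, r=19, sum=52

[0,19] -9+37=28 <51 → l++
[1,19] -8+37=29 <51 → l++
[2,19] -7+37=30 <51 → l++
[3,19] -6+37=31 <51 → l++
[4,19] -3+37=34 <51 → l++
[5,19] -2+37=35 <51 → l++
[6,19] 2+37=39 <51 → l++
[7,19] 6+37=43 <51 → l++
[8,19] 9+37=46 <51 → l++
[9,19] 10+37=47 <51 → l++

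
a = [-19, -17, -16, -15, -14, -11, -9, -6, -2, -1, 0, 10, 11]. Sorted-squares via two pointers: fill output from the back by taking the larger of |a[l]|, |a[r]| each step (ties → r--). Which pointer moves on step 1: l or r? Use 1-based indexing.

l

[1,13] |-19|>|11| out[13]=361 → l++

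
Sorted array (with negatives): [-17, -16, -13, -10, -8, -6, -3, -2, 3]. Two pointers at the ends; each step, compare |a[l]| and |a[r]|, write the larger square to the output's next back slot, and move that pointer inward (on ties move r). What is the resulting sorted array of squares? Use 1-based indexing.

l=1 r=9: |-17|>|3| out[9]=289, l++
l=2 r=9: |-16|>|3| out[8]=256, l++
l=3 r=9: |-13|>|3| out[7]=169, l++
l=4 r=9: |-10|>|3| out[6]=100, l++
l=5 r=9: |-8|>|3| out[5]=64, l++
l=6 r=9: |-6|>|3| out[4]=36, l++
l=7 r=9: |-3|<=|3| out[3]=9, r--
l=7 r=8: |-3|>|-2| out[2]=9, l++
l=8 r=8: |-2|<=|-2| out[1]=4, r--

[4, 9, 9, 36, 64, 100, 169, 256, 289]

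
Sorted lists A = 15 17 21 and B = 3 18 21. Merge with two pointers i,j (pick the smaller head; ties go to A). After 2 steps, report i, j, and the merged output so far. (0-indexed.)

i=1, j=1, merged so far=[3, 15]

i=0 j=0: A[i]=15>B[j]=3 take 3, j++
i=0 j=1: A[i]=15<=B[j]=18 take 15, i++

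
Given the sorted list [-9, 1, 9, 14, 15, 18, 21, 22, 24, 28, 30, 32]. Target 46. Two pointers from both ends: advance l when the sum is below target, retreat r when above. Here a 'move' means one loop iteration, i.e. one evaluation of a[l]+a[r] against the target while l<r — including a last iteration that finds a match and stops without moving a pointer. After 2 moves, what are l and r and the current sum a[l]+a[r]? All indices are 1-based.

l=3, r=12, sum=41

l=1 r=12: -9+32=23 <46, l++
l=2 r=12: 1+32=33 <46, l++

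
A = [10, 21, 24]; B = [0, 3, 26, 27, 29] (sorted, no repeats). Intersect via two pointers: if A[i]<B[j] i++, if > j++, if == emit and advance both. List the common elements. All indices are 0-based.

[i=0,j=0] 10>0 → j++
[i=0,j=1] 10>3 → j++
[i=0,j=2] 10<26 → i++
[i=1,j=2] 21<26 → i++
[i=2,j=2] 24<26 → i++

intersection = []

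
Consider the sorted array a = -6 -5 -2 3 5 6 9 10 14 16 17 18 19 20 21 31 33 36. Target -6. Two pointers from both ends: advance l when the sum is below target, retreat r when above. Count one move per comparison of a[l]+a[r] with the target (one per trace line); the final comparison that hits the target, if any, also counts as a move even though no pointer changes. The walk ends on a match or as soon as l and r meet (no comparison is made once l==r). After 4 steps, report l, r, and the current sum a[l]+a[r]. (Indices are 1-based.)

l=1, r=14, sum=14

l=1 r=18: -6+36=30 >-6, r--
l=1 r=17: -6+33=27 >-6, r--
l=1 r=16: -6+31=25 >-6, r--
l=1 r=15: -6+21=15 >-6, r--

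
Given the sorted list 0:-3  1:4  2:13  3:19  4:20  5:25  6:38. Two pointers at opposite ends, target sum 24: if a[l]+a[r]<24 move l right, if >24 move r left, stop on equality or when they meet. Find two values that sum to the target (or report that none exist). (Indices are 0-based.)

(4, 20)

[0,6] -3+38=35 >24 → r--
[0,5] -3+25=22 <24 → l++
[1,5] 4+25=29 >24 → r--
[1,4] 4+20=24 → found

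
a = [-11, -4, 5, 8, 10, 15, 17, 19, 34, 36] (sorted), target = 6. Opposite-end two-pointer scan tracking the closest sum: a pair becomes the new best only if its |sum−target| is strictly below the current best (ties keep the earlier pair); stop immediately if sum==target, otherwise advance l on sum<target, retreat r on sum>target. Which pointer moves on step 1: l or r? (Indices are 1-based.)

[1,10] -11+36=25 d=19 * → r--

r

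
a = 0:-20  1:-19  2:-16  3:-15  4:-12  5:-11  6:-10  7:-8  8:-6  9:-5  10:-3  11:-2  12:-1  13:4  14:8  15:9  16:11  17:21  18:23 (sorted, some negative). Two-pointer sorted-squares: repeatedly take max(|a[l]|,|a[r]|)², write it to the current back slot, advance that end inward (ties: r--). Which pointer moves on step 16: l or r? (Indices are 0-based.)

[0,18] |-20|<=|23| out[18]=529 → r--
[0,17] |-20|<=|21| out[17]=441 → r--
[0,16] |-20|>|11| out[16]=400 → l++
[1,16] |-19|>|11| out[15]=361 → l++
[2,16] |-16|>|11| out[14]=256 → l++
[3,16] |-15|>|11| out[13]=225 → l++
[4,16] |-12|>|11| out[12]=144 → l++
[5,16] |-11|<=|11| out[11]=121 → r--
[5,15] |-11|>|9| out[10]=121 → l++
[6,15] |-10|>|9| out[9]=100 → l++
[7,15] |-8|<=|9| out[8]=81 → r--
[7,14] |-8|<=|8| out[7]=64 → r--
[7,13] |-8|>|4| out[6]=64 → l++
[8,13] |-6|>|4| out[5]=36 → l++
[9,13] |-5|>|4| out[4]=25 → l++
[10,13] |-3|<=|4| out[3]=16 → r--

r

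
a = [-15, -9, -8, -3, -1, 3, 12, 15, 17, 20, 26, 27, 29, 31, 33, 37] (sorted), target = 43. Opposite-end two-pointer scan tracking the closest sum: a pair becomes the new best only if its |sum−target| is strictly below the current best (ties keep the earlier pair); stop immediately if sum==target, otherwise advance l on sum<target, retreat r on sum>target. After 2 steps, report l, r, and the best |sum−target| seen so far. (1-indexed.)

[1,16] -15+37=22 d=21 * → l++
[2,16] -9+37=28 d=15 * → l++

l=3, r=16, best |Δ|=15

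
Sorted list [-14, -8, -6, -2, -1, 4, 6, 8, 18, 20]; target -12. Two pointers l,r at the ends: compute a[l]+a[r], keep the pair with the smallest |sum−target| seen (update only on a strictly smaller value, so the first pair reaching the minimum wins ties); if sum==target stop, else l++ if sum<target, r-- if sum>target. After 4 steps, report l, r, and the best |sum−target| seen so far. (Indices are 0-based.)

[0,9] -14+20=6 d=18 * → r--
[0,8] -14+18=4 d=16 * → r--
[0,7] -14+8=-6 d=6 * → r--
[0,6] -14+6=-8 d=4 * → r--

l=0, r=5, best |Δ|=4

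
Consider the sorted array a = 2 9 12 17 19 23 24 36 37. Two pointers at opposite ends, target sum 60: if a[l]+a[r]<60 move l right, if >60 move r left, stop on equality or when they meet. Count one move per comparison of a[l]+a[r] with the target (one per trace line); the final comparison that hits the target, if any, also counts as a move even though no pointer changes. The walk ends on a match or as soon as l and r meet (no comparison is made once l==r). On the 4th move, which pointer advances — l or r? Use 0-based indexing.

l=0 r=8: 2+37=39 <60, l++
l=1 r=8: 9+37=46 <60, l++
l=2 r=8: 12+37=49 <60, l++
l=3 r=8: 17+37=54 <60, l++

l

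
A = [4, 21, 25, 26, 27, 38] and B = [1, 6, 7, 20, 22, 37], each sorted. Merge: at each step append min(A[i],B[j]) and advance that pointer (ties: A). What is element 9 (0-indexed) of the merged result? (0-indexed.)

merged[9] = 27

[i=0,j=0] A[i]=4>B[j]=1 take 1 → j++
[i=0,j=1] A[i]=4<=B[j]=6 take 4 → i++
[i=1,j=1] A[i]=21>B[j]=6 take 6 → j++
[i=1,j=2] A[i]=21>B[j]=7 take 7 → j++
[i=1,j=3] A[i]=21>B[j]=20 take 20 → j++
[i=1,j=4] A[i]=21<=B[j]=22 take 21 → i++
[i=2,j=4] A[i]=25>B[j]=22 take 22 → j++
[i=2,j=5] A[i]=25<=B[j]=37 take 25 → i++
[i=3,j=5] A[i]=26<=B[j]=37 take 26 → i++
[i=4,j=5] A[i]=27<=B[j]=37 take 27 → i++
[i=5,j=5] A[i]=38>B[j]=37 take 37 → j++
[i=5,j=6] B done, take A[i]=38 → i++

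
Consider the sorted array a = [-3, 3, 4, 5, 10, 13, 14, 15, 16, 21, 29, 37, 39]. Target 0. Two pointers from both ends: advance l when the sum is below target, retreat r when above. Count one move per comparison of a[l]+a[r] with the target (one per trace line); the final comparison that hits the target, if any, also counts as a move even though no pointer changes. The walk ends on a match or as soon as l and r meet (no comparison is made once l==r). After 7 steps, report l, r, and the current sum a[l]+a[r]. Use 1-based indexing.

[1,13] -3+39=36 >0 → r--
[1,12] -3+37=34 >0 → r--
[1,11] -3+29=26 >0 → r--
[1,10] -3+21=18 >0 → r--
[1,9] -3+16=13 >0 → r--
[1,8] -3+15=12 >0 → r--
[1,7] -3+14=11 >0 → r--

l=1, r=6, sum=10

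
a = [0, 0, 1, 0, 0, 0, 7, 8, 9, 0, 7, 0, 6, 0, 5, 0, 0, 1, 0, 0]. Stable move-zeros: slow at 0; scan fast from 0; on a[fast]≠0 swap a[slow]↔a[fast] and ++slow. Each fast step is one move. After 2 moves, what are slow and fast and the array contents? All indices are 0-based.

slow=0 fast=0: a[fast]=0, fast++
slow=0 fast=1: a[fast]=0, fast++

slow=0, fast=2, a=[0, 0, 1, 0, 0, 0, 7, 8, 9, 0, 7, 0, 6, 0, 5, 0, 0, 1, 0, 0]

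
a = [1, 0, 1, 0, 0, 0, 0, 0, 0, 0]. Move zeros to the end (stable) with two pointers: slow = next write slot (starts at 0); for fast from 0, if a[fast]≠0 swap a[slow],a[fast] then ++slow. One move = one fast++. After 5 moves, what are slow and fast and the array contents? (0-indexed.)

slow=2, fast=5, a=[1, 1, 0, 0, 0, 0, 0, 0, 0, 0]

slow=0 fast=0: a[fast]=1≠0 swap→a[0]=1, slow++,fast++
slow=1 fast=1: a[fast]=0, fast++
slow=1 fast=2: a[fast]=1≠0 swap→a[1]=1, slow++,fast++
slow=2 fast=3: a[fast]=0, fast++
slow=2 fast=4: a[fast]=0, fast++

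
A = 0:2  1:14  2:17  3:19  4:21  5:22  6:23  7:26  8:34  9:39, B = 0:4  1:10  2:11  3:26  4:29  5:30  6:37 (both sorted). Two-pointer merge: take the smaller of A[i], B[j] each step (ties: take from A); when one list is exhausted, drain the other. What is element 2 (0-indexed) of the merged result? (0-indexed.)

merged[2] = 10

i=0 j=0: A[i]=2<=B[j]=4 take 2, i++
i=1 j=0: A[i]=14>B[j]=4 take 4, j++
i=1 j=1: A[i]=14>B[j]=10 take 10, j++
i=1 j=2: A[i]=14>B[j]=11 take 11, j++
i=1 j=3: A[i]=14<=B[j]=26 take 14, i++
i=2 j=3: A[i]=17<=B[j]=26 take 17, i++
i=3 j=3: A[i]=19<=B[j]=26 take 19, i++
i=4 j=3: A[i]=21<=B[j]=26 take 21, i++
i=5 j=3: A[i]=22<=B[j]=26 take 22, i++
i=6 j=3: A[i]=23<=B[j]=26 take 23, i++
i=7 j=3: A[i]=26<=B[j]=26 take 26, i++
i=8 j=3: A[i]=34>B[j]=26 take 26, j++
i=8 j=4: A[i]=34>B[j]=29 take 29, j++
i=8 j=5: A[i]=34>B[j]=30 take 30, j++
i=8 j=6: A[i]=34<=B[j]=37 take 34, i++
i=9 j=6: A[i]=39>B[j]=37 take 37, j++
i=9 j=7: B done, take A[i]=39, i++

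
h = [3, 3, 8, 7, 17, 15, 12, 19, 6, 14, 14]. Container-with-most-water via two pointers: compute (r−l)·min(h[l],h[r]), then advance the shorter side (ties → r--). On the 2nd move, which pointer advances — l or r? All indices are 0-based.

l

l=0 r=10: min(3,14)*10=30 best=30 *, l++
l=1 r=10: min(3,14)*9=27 best=30, l++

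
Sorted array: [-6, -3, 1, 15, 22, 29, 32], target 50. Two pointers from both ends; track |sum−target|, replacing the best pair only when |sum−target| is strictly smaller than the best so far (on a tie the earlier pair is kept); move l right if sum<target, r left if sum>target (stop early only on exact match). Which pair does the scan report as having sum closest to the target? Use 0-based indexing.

pair (22, 29) with sum 51 (|Δ|=1)

l=0 r=6: -6+32=26 d=24 *, l++
l=1 r=6: -3+32=29 d=21 *, l++
l=2 r=6: 1+32=33 d=17 *, l++
l=3 r=6: 15+32=47 d=3 *, l++
l=4 r=6: 22+32=54 d=4, r--
l=4 r=5: 22+29=51 d=1 *, r--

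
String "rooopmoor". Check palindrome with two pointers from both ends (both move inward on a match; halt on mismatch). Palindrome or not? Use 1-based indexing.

l=1 r=9: 'r'=='r', l++,r--
l=2 r=8: 'o'=='o', l++,r--
l=3 r=7: 'o'=='o', l++,r--
l=4 r=6: 'o'!='m', stop

not a palindrome (mismatch at 4,6)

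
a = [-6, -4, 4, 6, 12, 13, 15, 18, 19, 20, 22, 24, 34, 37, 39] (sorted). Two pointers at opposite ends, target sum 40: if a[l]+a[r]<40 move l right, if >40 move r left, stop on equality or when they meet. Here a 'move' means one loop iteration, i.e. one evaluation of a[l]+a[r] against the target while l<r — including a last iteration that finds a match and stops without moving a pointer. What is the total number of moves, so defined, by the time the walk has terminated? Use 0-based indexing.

[0,14] -6+39=33 <40 → l++
[1,14] -4+39=35 <40 → l++
[2,14] 4+39=43 >40 → r--
[2,13] 4+37=41 >40 → r--
[2,12] 4+34=38 <40 → l++
[3,12] 6+34=40 → found

6 moves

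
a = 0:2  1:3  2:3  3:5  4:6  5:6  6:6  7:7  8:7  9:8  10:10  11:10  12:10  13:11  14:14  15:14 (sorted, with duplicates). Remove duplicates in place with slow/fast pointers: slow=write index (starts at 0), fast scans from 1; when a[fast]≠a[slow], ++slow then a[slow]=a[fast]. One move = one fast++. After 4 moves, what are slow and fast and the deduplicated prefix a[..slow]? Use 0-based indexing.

slow=3, fast=5, prefix=[2, 3, 5, 6]

(s=0,f=1) a[fast]=3≠a[slow]=2 write a[1]=3 → slow++,fast++
(s=1,f=2) a[fast]=3=a[slow] dup → fast++
(s=1,f=3) a[fast]=5≠a[slow]=3 write a[2]=5 → slow++,fast++
(s=2,f=4) a[fast]=6≠a[slow]=5 write a[3]=6 → slow++,fast++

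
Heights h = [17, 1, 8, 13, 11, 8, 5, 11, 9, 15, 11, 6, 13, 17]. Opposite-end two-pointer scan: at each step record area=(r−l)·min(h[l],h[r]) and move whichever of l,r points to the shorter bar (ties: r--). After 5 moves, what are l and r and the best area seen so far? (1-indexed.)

[1,14] min(17,17)*13=221 best=221 * → r--
[1,13] min(17,13)*12=156 best=221 → r--
[1,12] min(17,6)*11=66 best=221 → r--
[1,11] min(17,11)*10=110 best=221 → r--
[1,10] min(17,15)*9=135 best=221 → r--

l=1, r=9, best area=221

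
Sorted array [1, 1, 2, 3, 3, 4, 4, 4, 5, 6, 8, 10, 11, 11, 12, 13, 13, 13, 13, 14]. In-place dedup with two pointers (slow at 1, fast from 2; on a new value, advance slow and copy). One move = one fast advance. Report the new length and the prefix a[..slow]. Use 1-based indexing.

length 12; prefix = [1, 2, 3, 4, 5, 6, 8, 10, 11, 12, 13, 14]

(s=1,f=2) a[fast]=1=a[slow] dup → fast++
(s=1,f=3) a[fast]=2≠a[slow]=1 write a[2]=2 → slow++,fast++
(s=2,f=4) a[fast]=3≠a[slow]=2 write a[3]=3 → slow++,fast++
(s=3,f=5) a[fast]=3=a[slow] dup → fast++
(s=3,f=6) a[fast]=4≠a[slow]=3 write a[4]=4 → slow++,fast++
(s=4,f=7) a[fast]=4=a[slow] dup → fast++
(s=4,f=8) a[fast]=4=a[slow] dup → fast++
(s=4,f=9) a[fast]=5≠a[slow]=4 write a[5]=5 → slow++,fast++
(s=5,f=10) a[fast]=6≠a[slow]=5 write a[6]=6 → slow++,fast++
(s=6,f=11) a[fast]=8≠a[slow]=6 write a[7]=8 → slow++,fast++
(s=7,f=12) a[fast]=10≠a[slow]=8 write a[8]=10 → slow++,fast++
(s=8,f=13) a[fast]=11≠a[slow]=10 write a[9]=11 → slow++,fast++
(s=9,f=14) a[fast]=11=a[slow] dup → fast++
(s=9,f=15) a[fast]=12≠a[slow]=11 write a[10]=12 → slow++,fast++
(s=10,f=16) a[fast]=13≠a[slow]=12 write a[11]=13 → slow++,fast++
(s=11,f=17) a[fast]=13=a[slow] dup → fast++
(s=11,f=18) a[fast]=13=a[slow] dup → fast++
(s=11,f=19) a[fast]=13=a[slow] dup → fast++
(s=11,f=20) a[fast]=14≠a[slow]=13 write a[12]=14 → slow++,fast++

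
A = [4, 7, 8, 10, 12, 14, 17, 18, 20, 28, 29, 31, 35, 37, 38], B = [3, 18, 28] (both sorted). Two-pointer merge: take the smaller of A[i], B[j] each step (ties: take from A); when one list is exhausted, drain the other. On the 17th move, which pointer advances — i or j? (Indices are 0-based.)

i

[i=0,j=0] A[i]=4>B[j]=3 take 3 → j++
[i=0,j=1] A[i]=4<=B[j]=18 take 4 → i++
[i=1,j=1] A[i]=7<=B[j]=18 take 7 → i++
[i=2,j=1] A[i]=8<=B[j]=18 take 8 → i++
[i=3,j=1] A[i]=10<=B[j]=18 take 10 → i++
[i=4,j=1] A[i]=12<=B[j]=18 take 12 → i++
[i=5,j=1] A[i]=14<=B[j]=18 take 14 → i++
[i=6,j=1] A[i]=17<=B[j]=18 take 17 → i++
[i=7,j=1] A[i]=18<=B[j]=18 take 18 → i++
[i=8,j=1] A[i]=20>B[j]=18 take 18 → j++
[i=8,j=2] A[i]=20<=B[j]=28 take 20 → i++
[i=9,j=2] A[i]=28<=B[j]=28 take 28 → i++
[i=10,j=2] A[i]=29>B[j]=28 take 28 → j++
[i=10,j=3] B done, take A[i]=29 → i++
[i=11,j=3] B done, take A[i]=31 → i++
[i=12,j=3] B done, take A[i]=35 → i++
[i=13,j=3] B done, take A[i]=37 → i++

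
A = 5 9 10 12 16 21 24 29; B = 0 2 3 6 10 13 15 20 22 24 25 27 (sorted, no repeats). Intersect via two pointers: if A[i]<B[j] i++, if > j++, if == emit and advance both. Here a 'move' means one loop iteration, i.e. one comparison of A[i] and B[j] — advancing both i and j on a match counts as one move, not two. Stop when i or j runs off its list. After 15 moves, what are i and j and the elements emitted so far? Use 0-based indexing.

[i=0,j=0] 5>0 → j++
[i=0,j=1] 5>2 → j++
[i=0,j=2] 5>3 → j++
[i=0,j=3] 5<6 → i++
[i=1,j=3] 9>6 → j++
[i=1,j=4] 9<10 → i++
[i=2,j=4] 10==10 emit → i++,j++
[i=3,j=5] 12<13 → i++
[i=4,j=5] 16>13 → j++
[i=4,j=6] 16>15 → j++
[i=4,j=7] 16<20 → i++
[i=5,j=7] 21>20 → j++
[i=5,j=8] 21<22 → i++
[i=6,j=8] 24>22 → j++
[i=6,j=9] 24==24 emit → i++,j++

i=7, j=10, emitted=[10, 24]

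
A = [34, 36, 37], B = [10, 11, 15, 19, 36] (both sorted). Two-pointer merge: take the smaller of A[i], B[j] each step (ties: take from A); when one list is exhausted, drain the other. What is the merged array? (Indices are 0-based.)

i=0 j=0: A[i]=34>B[j]=10 take 10, j++
i=0 j=1: A[i]=34>B[j]=11 take 11, j++
i=0 j=2: A[i]=34>B[j]=15 take 15, j++
i=0 j=3: A[i]=34>B[j]=19 take 19, j++
i=0 j=4: A[i]=34<=B[j]=36 take 34, i++
i=1 j=4: A[i]=36<=B[j]=36 take 36, i++
i=2 j=4: A[i]=37>B[j]=36 take 36, j++
i=2 j=5: B done, take A[i]=37, i++

[10, 11, 15, 19, 34, 36, 36, 37]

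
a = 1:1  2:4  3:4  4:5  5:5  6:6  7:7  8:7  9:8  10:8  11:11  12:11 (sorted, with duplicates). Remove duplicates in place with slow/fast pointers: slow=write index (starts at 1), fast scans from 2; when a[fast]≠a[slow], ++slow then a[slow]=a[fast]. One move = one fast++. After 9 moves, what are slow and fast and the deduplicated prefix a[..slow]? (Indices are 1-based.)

(s=1,f=2) a[fast]=4≠a[slow]=1 write a[2]=4 → slow++,fast++
(s=2,f=3) a[fast]=4=a[slow] dup → fast++
(s=2,f=4) a[fast]=5≠a[slow]=4 write a[3]=5 → slow++,fast++
(s=3,f=5) a[fast]=5=a[slow] dup → fast++
(s=3,f=6) a[fast]=6≠a[slow]=5 write a[4]=6 → slow++,fast++
(s=4,f=7) a[fast]=7≠a[slow]=6 write a[5]=7 → slow++,fast++
(s=5,f=8) a[fast]=7=a[slow] dup → fast++
(s=5,f=9) a[fast]=8≠a[slow]=7 write a[6]=8 → slow++,fast++
(s=6,f=10) a[fast]=8=a[slow] dup → fast++

slow=6, fast=11, prefix=[1, 4, 5, 6, 7, 8]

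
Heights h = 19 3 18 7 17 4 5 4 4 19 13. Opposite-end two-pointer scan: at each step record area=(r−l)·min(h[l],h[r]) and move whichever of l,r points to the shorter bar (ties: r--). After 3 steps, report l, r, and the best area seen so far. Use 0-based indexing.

l=0, r=7, best area=171

l=0 r=10: min(19,13)*10=130 best=130 *, r--
l=0 r=9: min(19,19)*9=171 best=171 *, r--
l=0 r=8: min(19,4)*8=32 best=171, r--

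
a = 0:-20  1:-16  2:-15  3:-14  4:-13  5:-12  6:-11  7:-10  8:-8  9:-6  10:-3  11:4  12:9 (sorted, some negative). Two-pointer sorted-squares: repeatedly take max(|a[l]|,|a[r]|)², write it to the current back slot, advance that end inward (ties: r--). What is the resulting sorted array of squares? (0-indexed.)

l=0 r=12: |-20|>|9| out[12]=400, l++
l=1 r=12: |-16|>|9| out[11]=256, l++
l=2 r=12: |-15|>|9| out[10]=225, l++
l=3 r=12: |-14|>|9| out[9]=196, l++
l=4 r=12: |-13|>|9| out[8]=169, l++
l=5 r=12: |-12|>|9| out[7]=144, l++
l=6 r=12: |-11|>|9| out[6]=121, l++
l=7 r=12: |-10|>|9| out[5]=100, l++
l=8 r=12: |-8|<=|9| out[4]=81, r--
l=8 r=11: |-8|>|4| out[3]=64, l++
l=9 r=11: |-6|>|4| out[2]=36, l++
l=10 r=11: |-3|<=|4| out[1]=16, r--
l=10 r=10: |-3|<=|-3| out[0]=9, r--

[9, 16, 36, 64, 81, 100, 121, 144, 169, 196, 225, 256, 400]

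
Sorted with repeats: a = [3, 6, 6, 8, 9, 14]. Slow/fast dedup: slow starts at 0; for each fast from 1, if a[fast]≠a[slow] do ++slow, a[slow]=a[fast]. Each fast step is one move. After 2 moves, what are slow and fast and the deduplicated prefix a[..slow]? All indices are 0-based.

slow=0 fast=1: a[fast]=6≠a[slow]=3 write a[1]=6, slow++,fast++
slow=1 fast=2: a[fast]=6=a[slow] dup, fast++

slow=1, fast=3, prefix=[3, 6]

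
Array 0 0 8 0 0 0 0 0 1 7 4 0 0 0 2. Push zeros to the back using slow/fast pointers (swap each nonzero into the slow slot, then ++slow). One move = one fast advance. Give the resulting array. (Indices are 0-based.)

(s=0,f=0) a[fast]=0 → fast++
(s=0,f=1) a[fast]=0 → fast++
(s=0,f=2) a[fast]=8≠0 swap→a[0]=8 → slow++,fast++
(s=1,f=3) a[fast]=0 → fast++
(s=1,f=4) a[fast]=0 → fast++
(s=1,f=5) a[fast]=0 → fast++
(s=1,f=6) a[fast]=0 → fast++
(s=1,f=7) a[fast]=0 → fast++
(s=1,f=8) a[fast]=1≠0 swap→a[1]=1 → slow++,fast++
(s=2,f=9) a[fast]=7≠0 swap→a[2]=7 → slow++,fast++
(s=3,f=10) a[fast]=4≠0 swap→a[3]=4 → slow++,fast++
(s=4,f=11) a[fast]=0 → fast++
(s=4,f=12) a[fast]=0 → fast++
(s=4,f=13) a[fast]=0 → fast++
(s=4,f=14) a[fast]=2≠0 swap→a[4]=2 → slow++,fast++

[8, 1, 7, 4, 2, 0, 0, 0, 0, 0, 0, 0, 0, 0, 0]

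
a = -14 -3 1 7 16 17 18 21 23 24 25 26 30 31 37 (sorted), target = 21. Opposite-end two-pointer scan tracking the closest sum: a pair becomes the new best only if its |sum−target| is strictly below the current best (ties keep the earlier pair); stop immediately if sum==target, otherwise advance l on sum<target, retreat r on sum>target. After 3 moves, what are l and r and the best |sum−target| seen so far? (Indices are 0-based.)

l=1, r=12, best |Δ|=2

[0,14] -14+37=23 d=2 * → r--
[0,13] -14+31=17 d=4 → l++
[1,13] -3+31=28 d=7 → r--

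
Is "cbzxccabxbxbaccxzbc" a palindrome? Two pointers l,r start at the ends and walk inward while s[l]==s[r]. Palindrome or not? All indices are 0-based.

l=0 r=18: 'c'=='c', l++,r--
l=1 r=17: 'b'=='b', l++,r--
l=2 r=16: 'z'=='z', l++,r--
l=3 r=15: 'x'=='x', l++,r--
l=4 r=14: 'c'=='c', l++,r--
l=5 r=13: 'c'=='c', l++,r--
l=6 r=12: 'a'=='a', l++,r--
l=7 r=11: 'b'=='b', l++,r--
l=8 r=10: 'x'=='x', l++,r--

palindrome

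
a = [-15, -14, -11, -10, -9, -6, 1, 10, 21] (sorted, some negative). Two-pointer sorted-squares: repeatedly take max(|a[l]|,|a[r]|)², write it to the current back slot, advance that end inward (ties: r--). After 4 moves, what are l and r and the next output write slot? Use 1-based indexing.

l=1 r=9: |-15|<=|21| out[9]=441, r--
l=1 r=8: |-15|>|10| out[8]=225, l++
l=2 r=8: |-14|>|10| out[7]=196, l++
l=3 r=8: |-11|>|10| out[6]=121, l++

l=4, r=8, next write slot=5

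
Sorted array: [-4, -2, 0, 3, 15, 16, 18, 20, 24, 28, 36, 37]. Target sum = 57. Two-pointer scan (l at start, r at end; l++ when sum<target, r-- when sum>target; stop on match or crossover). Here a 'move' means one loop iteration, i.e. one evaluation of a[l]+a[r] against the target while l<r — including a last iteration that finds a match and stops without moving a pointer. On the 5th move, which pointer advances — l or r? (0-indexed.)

l

[0,11] -4+37=33 <57 → l++
[1,11] -2+37=35 <57 → l++
[2,11] 0+37=37 <57 → l++
[3,11] 3+37=40 <57 → l++
[4,11] 15+37=52 <57 → l++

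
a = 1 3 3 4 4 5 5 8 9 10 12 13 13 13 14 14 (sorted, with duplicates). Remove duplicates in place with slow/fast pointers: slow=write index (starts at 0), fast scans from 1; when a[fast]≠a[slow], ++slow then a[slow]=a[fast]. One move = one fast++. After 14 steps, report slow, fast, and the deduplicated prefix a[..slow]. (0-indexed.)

slow=0 fast=1: a[fast]=3≠a[slow]=1 write a[1]=3, slow++,fast++
slow=1 fast=2: a[fast]=3=a[slow] dup, fast++
slow=1 fast=3: a[fast]=4≠a[slow]=3 write a[2]=4, slow++,fast++
slow=2 fast=4: a[fast]=4=a[slow] dup, fast++
slow=2 fast=5: a[fast]=5≠a[slow]=4 write a[3]=5, slow++,fast++
slow=3 fast=6: a[fast]=5=a[slow] dup, fast++
slow=3 fast=7: a[fast]=8≠a[slow]=5 write a[4]=8, slow++,fast++
slow=4 fast=8: a[fast]=9≠a[slow]=8 write a[5]=9, slow++,fast++
slow=5 fast=9: a[fast]=10≠a[slow]=9 write a[6]=10, slow++,fast++
slow=6 fast=10: a[fast]=12≠a[slow]=10 write a[7]=12, slow++,fast++
slow=7 fast=11: a[fast]=13≠a[slow]=12 write a[8]=13, slow++,fast++
slow=8 fast=12: a[fast]=13=a[slow] dup, fast++
slow=8 fast=13: a[fast]=13=a[slow] dup, fast++
slow=8 fast=14: a[fast]=14≠a[slow]=13 write a[9]=14, slow++,fast++

slow=9, fast=15, prefix=[1, 3, 4, 5, 8, 9, 10, 12, 13, 14]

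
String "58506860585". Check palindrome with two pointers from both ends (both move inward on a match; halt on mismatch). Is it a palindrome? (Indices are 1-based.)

palindrome

l=1 r=11: '5'=='5', l++,r--
l=2 r=10: '8'=='8', l++,r--
l=3 r=9: '5'=='5', l++,r--
l=4 r=8: '0'=='0', l++,r--
l=5 r=7: '6'=='6', l++,r--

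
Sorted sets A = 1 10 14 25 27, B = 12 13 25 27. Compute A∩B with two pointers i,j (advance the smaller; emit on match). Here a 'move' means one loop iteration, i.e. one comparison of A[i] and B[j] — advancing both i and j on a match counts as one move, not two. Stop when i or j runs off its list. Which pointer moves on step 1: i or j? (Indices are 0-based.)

i

i=0 j=0: 1<12, i++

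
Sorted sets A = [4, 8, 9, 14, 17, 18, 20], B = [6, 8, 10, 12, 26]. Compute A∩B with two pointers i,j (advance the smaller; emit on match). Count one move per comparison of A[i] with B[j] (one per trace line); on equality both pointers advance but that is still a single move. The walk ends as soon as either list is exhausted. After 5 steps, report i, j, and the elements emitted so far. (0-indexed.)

[i=0,j=0] 4<6 → i++
[i=1,j=0] 8>6 → j++
[i=1,j=1] 8==8 emit → i++,j++
[i=2,j=2] 9<10 → i++
[i=3,j=2] 14>10 → j++

i=3, j=3, emitted=[8]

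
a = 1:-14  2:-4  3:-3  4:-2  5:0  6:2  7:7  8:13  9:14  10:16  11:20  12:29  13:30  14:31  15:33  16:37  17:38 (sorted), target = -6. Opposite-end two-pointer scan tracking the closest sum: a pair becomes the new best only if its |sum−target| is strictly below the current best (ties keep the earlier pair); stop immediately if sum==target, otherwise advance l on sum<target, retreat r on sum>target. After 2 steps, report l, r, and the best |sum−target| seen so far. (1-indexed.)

[1,17] -14+38=24 d=30 * → r--
[1,16] -14+37=23 d=29 * → r--

l=1, r=15, best |Δ|=29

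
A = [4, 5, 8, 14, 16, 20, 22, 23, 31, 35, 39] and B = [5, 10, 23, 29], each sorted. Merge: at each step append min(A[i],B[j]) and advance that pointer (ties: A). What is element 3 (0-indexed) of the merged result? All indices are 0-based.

[i=0,j=0] A[i]=4<=B[j]=5 take 4 → i++
[i=1,j=0] A[i]=5<=B[j]=5 take 5 → i++
[i=2,j=0] A[i]=8>B[j]=5 take 5 → j++
[i=2,j=1] A[i]=8<=B[j]=10 take 8 → i++
[i=3,j=1] A[i]=14>B[j]=10 take 10 → j++
[i=3,j=2] A[i]=14<=B[j]=23 take 14 → i++
[i=4,j=2] A[i]=16<=B[j]=23 take 16 → i++
[i=5,j=2] A[i]=20<=B[j]=23 take 20 → i++
[i=6,j=2] A[i]=22<=B[j]=23 take 22 → i++
[i=7,j=2] A[i]=23<=B[j]=23 take 23 → i++
[i=8,j=2] A[i]=31>B[j]=23 take 23 → j++
[i=8,j=3] A[i]=31>B[j]=29 take 29 → j++
[i=8,j=4] B done, take A[i]=31 → i++
[i=9,j=4] B done, take A[i]=35 → i++
[i=10,j=4] B done, take A[i]=39 → i++

merged[3] = 8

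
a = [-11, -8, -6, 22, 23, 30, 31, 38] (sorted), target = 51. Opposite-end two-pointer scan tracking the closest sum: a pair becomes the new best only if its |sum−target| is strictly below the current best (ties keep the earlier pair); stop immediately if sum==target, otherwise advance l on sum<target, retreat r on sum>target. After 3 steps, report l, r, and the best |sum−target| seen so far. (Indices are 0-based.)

l=3, r=7, best |Δ|=19

[0,7] -11+38=27 d=24 * → l++
[1,7] -8+38=30 d=21 * → l++
[2,7] -6+38=32 d=19 * → l++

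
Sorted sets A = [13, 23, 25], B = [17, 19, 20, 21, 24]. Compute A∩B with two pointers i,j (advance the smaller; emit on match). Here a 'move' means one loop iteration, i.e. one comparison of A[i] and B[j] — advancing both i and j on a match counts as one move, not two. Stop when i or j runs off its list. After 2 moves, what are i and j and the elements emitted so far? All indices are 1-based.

i=1 j=1: 13<17, i++
i=2 j=1: 23>17, j++

i=2, j=2, emitted=[]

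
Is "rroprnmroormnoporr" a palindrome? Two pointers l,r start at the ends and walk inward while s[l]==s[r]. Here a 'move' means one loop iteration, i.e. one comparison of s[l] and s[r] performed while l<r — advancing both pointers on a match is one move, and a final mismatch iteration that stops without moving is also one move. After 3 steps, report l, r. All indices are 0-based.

l=3, r=14

l=0 r=17: 'r'=='r', l++,r--
l=1 r=16: 'r'=='r', l++,r--
l=2 r=15: 'o'=='o', l++,r--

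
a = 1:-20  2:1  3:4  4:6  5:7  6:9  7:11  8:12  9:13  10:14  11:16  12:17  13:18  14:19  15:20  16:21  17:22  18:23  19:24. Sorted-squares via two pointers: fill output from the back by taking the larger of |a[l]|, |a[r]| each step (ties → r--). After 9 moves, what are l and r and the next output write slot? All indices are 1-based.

l=1 r=19: |-20|<=|24| out[19]=576, r--
l=1 r=18: |-20|<=|23| out[18]=529, r--
l=1 r=17: |-20|<=|22| out[17]=484, r--
l=1 r=16: |-20|<=|21| out[16]=441, r--
l=1 r=15: |-20|<=|20| out[15]=400, r--
l=1 r=14: |-20|>|19| out[14]=400, l++
l=2 r=14: |1|<=|19| out[13]=361, r--
l=2 r=13: |1|<=|18| out[12]=324, r--
l=2 r=12: |1|<=|17| out[11]=289, r--

l=2, r=11, next write slot=10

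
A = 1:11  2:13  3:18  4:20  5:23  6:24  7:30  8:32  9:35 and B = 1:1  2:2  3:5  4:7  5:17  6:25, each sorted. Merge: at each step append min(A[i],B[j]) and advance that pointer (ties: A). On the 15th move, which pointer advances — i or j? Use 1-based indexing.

[i=1,j=1] A[i]=11>B[j]=1 take 1 → j++
[i=1,j=2] A[i]=11>B[j]=2 take 2 → j++
[i=1,j=3] A[i]=11>B[j]=5 take 5 → j++
[i=1,j=4] A[i]=11>B[j]=7 take 7 → j++
[i=1,j=5] A[i]=11<=B[j]=17 take 11 → i++
[i=2,j=5] A[i]=13<=B[j]=17 take 13 → i++
[i=3,j=5] A[i]=18>B[j]=17 take 17 → j++
[i=3,j=6] A[i]=18<=B[j]=25 take 18 → i++
[i=4,j=6] A[i]=20<=B[j]=25 take 20 → i++
[i=5,j=6] A[i]=23<=B[j]=25 take 23 → i++
[i=6,j=6] A[i]=24<=B[j]=25 take 24 → i++
[i=7,j=6] A[i]=30>B[j]=25 take 25 → j++
[i=7,j=7] B done, take A[i]=30 → i++
[i=8,j=7] B done, take A[i]=32 → i++
[i=9,j=7] B done, take A[i]=35 → i++

i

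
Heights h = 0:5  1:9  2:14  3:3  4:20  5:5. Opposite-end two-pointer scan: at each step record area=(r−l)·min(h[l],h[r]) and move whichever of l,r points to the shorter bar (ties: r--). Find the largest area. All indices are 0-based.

max area = 28

l=0 r=5: min(5,5)*5=25 best=25 *, r--
l=0 r=4: min(5,20)*4=20 best=25, l++
l=1 r=4: min(9,20)*3=27 best=27 *, l++
l=2 r=4: min(14,20)*2=28 best=28 *, l++
l=3 r=4: min(3,20)*1=3 best=28, l++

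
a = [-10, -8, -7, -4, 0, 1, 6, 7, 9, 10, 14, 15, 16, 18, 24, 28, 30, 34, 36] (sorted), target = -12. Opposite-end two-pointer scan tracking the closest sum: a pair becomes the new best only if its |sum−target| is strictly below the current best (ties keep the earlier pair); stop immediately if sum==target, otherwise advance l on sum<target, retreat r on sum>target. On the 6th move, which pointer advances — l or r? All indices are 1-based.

r

l=1 r=19: -10+36=26 d=38 *, r--
l=1 r=18: -10+34=24 d=36 *, r--
l=1 r=17: -10+30=20 d=32 *, r--
l=1 r=16: -10+28=18 d=30 *, r--
l=1 r=15: -10+24=14 d=26 *, r--
l=1 r=14: -10+18=8 d=20 *, r--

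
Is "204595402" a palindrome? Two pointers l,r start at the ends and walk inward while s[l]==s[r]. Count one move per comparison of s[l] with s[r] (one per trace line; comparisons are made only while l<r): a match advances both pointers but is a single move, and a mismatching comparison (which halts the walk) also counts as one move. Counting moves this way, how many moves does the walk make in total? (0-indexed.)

4 moves

l=0 r=8: '2'=='2', l++,r--
l=1 r=7: '0'=='0', l++,r--
l=2 r=6: '4'=='4', l++,r--
l=3 r=5: '5'=='5', l++,r--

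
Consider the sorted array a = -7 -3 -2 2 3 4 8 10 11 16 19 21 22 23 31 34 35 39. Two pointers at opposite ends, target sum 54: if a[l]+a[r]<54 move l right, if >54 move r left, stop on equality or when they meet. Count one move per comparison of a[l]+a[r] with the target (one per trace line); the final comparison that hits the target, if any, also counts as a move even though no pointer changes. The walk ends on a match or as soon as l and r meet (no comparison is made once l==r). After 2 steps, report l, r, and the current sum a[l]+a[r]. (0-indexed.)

l=2, r=17, sum=37

[0,17] -7+39=32 <54 → l++
[1,17] -3+39=36 <54 → l++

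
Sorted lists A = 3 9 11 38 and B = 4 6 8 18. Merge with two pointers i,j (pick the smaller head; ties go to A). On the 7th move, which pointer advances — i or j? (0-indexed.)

[i=0,j=0] A[i]=3<=B[j]=4 take 3 → i++
[i=1,j=0] A[i]=9>B[j]=4 take 4 → j++
[i=1,j=1] A[i]=9>B[j]=6 take 6 → j++
[i=1,j=2] A[i]=9>B[j]=8 take 8 → j++
[i=1,j=3] A[i]=9<=B[j]=18 take 9 → i++
[i=2,j=3] A[i]=11<=B[j]=18 take 11 → i++
[i=3,j=3] A[i]=38>B[j]=18 take 18 → j++

j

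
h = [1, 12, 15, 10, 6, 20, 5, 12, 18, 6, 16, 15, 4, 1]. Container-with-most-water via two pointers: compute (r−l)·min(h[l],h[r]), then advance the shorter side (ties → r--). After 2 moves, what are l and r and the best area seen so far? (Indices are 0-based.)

l=1, r=12, best area=13

l=0 r=13: min(1,1)*13=13 best=13 *, r--
l=0 r=12: min(1,4)*12=12 best=13, l++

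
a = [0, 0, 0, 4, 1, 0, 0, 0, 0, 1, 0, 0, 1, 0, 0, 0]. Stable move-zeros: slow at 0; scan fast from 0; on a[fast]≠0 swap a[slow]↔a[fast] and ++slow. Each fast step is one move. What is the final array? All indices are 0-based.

[4, 1, 1, 1, 0, 0, 0, 0, 0, 0, 0, 0, 0, 0, 0, 0]

slow=0 fast=0: a[fast]=0, fast++
slow=0 fast=1: a[fast]=0, fast++
slow=0 fast=2: a[fast]=0, fast++
slow=0 fast=3: a[fast]=4≠0 swap→a[0]=4, slow++,fast++
slow=1 fast=4: a[fast]=1≠0 swap→a[1]=1, slow++,fast++
slow=2 fast=5: a[fast]=0, fast++
slow=2 fast=6: a[fast]=0, fast++
slow=2 fast=7: a[fast]=0, fast++
slow=2 fast=8: a[fast]=0, fast++
slow=2 fast=9: a[fast]=1≠0 swap→a[2]=1, slow++,fast++
slow=3 fast=10: a[fast]=0, fast++
slow=3 fast=11: a[fast]=0, fast++
slow=3 fast=12: a[fast]=1≠0 swap→a[3]=1, slow++,fast++
slow=4 fast=13: a[fast]=0, fast++
slow=4 fast=14: a[fast]=0, fast++
slow=4 fast=15: a[fast]=0, fast++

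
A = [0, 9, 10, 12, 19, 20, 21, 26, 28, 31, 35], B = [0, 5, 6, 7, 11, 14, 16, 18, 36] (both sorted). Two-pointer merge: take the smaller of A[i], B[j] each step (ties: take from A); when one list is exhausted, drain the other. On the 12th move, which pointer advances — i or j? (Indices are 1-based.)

j

i=1 j=1: A[i]=0<=B[j]=0 take 0, i++
i=2 j=1: A[i]=9>B[j]=0 take 0, j++
i=2 j=2: A[i]=9>B[j]=5 take 5, j++
i=2 j=3: A[i]=9>B[j]=6 take 6, j++
i=2 j=4: A[i]=9>B[j]=7 take 7, j++
i=2 j=5: A[i]=9<=B[j]=11 take 9, i++
i=3 j=5: A[i]=10<=B[j]=11 take 10, i++
i=4 j=5: A[i]=12>B[j]=11 take 11, j++
i=4 j=6: A[i]=12<=B[j]=14 take 12, i++
i=5 j=6: A[i]=19>B[j]=14 take 14, j++
i=5 j=7: A[i]=19>B[j]=16 take 16, j++
i=5 j=8: A[i]=19>B[j]=18 take 18, j++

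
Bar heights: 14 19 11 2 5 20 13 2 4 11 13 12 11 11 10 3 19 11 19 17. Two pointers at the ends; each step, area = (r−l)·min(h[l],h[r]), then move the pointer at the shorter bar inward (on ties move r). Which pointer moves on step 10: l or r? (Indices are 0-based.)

r

[0,19] min(14,17)*19=266 best=266 * → l++
[1,19] min(19,17)*18=306 best=306 * → r--
[1,18] min(19,19)*17=323 best=323 * → r--
[1,17] min(19,11)*16=176 best=323 → r--
[1,16] min(19,19)*15=285 best=323 → r--
[1,15] min(19,3)*14=42 best=323 → r--
[1,14] min(19,10)*13=130 best=323 → r--
[1,13] min(19,11)*12=132 best=323 → r--
[1,12] min(19,11)*11=121 best=323 → r--
[1,11] min(19,12)*10=120 best=323 → r--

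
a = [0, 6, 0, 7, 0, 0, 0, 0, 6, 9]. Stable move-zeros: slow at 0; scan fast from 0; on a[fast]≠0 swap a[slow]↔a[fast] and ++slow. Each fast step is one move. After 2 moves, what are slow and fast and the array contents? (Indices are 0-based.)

slow=1, fast=2, a=[6, 0, 0, 7, 0, 0, 0, 0, 6, 9]

(s=0,f=0) a[fast]=0 → fast++
(s=0,f=1) a[fast]=6≠0 swap→a[0]=6 → slow++,fast++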